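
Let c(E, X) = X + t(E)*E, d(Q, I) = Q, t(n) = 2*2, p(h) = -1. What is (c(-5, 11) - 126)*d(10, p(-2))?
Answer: -1350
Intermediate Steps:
t(n) = 4
c(E, X) = X + 4*E
(c(-5, 11) - 126)*d(10, p(-2)) = ((11 + 4*(-5)) - 126)*10 = ((11 - 20) - 126)*10 = (-9 - 126)*10 = -135*10 = -1350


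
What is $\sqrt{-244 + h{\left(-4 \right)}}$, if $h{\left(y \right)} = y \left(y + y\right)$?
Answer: $2 i \sqrt{53} \approx 14.56 i$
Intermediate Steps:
$h{\left(y \right)} = 2 y^{2}$ ($h{\left(y \right)} = y 2 y = 2 y^{2}$)
$\sqrt{-244 + h{\left(-4 \right)}} = \sqrt{-244 + 2 \left(-4\right)^{2}} = \sqrt{-244 + 2 \cdot 16} = \sqrt{-244 + 32} = \sqrt{-212} = 2 i \sqrt{53}$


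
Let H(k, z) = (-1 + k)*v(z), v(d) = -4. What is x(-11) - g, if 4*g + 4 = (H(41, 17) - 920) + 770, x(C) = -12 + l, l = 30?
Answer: 193/2 ≈ 96.500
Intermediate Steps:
H(k, z) = 4 - 4*k (H(k, z) = (-1 + k)*(-4) = 4 - 4*k)
x(C) = 18 (x(C) = -12 + 30 = 18)
g = -157/2 (g = -1 + (((4 - 4*41) - 920) + 770)/4 = -1 + (((4 - 164) - 920) + 770)/4 = -1 + ((-160 - 920) + 770)/4 = -1 + (-1080 + 770)/4 = -1 + (1/4)*(-310) = -1 - 155/2 = -157/2 ≈ -78.500)
x(-11) - g = 18 - 1*(-157/2) = 18 + 157/2 = 193/2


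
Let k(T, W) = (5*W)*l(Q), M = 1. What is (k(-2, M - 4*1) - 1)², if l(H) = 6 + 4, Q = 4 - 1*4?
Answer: 22801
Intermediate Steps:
Q = 0 (Q = 4 - 4 = 0)
l(H) = 10
k(T, W) = 50*W (k(T, W) = (5*W)*10 = 50*W)
(k(-2, M - 4*1) - 1)² = (50*(1 - 4*1) - 1)² = (50*(1 - 4) - 1)² = (50*(-3) - 1)² = (-150 - 1)² = (-151)² = 22801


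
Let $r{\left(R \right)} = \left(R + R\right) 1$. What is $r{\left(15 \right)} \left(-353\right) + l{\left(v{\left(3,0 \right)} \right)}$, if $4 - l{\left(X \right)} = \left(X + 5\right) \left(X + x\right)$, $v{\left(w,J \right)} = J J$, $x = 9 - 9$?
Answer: $-10586$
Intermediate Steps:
$r{\left(R \right)} = 2 R$ ($r{\left(R \right)} = 2 R 1 = 2 R$)
$x = 0$ ($x = 9 - 9 = 0$)
$v{\left(w,J \right)} = J^{2}$
$l{\left(X \right)} = 4 - X \left(5 + X\right)$ ($l{\left(X \right)} = 4 - \left(X + 5\right) \left(X + 0\right) = 4 - \left(5 + X\right) X = 4 - X \left(5 + X\right)$)
$r{\left(15 \right)} \left(-353\right) + l{\left(v{\left(3,0 \right)} \right)} = 2 \cdot 15 \left(-353\right) - \left(-4 + 0 + \left(0^{2}\right)^{2}\right) = 30 \left(-353\right) - -4 = -10590 + \left(4 - 0 + 0\right) = -10590 + \left(4 + 0 + 0\right) = -10590 + 4 = -10586$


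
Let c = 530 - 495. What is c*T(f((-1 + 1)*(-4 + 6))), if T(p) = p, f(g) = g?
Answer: 0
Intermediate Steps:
c = 35
c*T(f((-1 + 1)*(-4 + 6))) = 35*((-1 + 1)*(-4 + 6)) = 35*(0*2) = 35*0 = 0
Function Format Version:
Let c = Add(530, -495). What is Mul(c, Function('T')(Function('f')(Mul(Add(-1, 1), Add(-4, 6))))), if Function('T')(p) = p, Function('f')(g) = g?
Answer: 0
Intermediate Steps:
c = 35
Mul(c, Function('T')(Function('f')(Mul(Add(-1, 1), Add(-4, 6))))) = Mul(35, Mul(Add(-1, 1), Add(-4, 6))) = Mul(35, Mul(0, 2)) = Mul(35, 0) = 0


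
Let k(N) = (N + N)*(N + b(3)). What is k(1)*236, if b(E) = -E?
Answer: -944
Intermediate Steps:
k(N) = 2*N*(-3 + N) (k(N) = (N + N)*(N - 1*3) = (2*N)*(N - 3) = (2*N)*(-3 + N) = 2*N*(-3 + N))
k(1)*236 = (2*1*(-3 + 1))*236 = (2*1*(-2))*236 = -4*236 = -944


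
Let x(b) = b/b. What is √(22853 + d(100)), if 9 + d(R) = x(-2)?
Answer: √22845 ≈ 151.15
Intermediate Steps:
x(b) = 1
d(R) = -8 (d(R) = -9 + 1 = -8)
√(22853 + d(100)) = √(22853 - 8) = √22845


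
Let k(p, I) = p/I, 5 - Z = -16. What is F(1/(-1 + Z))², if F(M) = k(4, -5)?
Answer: 16/25 ≈ 0.64000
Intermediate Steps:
Z = 21 (Z = 5 - 1*(-16) = 5 + 16 = 21)
F(M) = -⅘ (F(M) = 4/(-5) = 4*(-⅕) = -⅘)
F(1/(-1 + Z))² = (-⅘)² = 16/25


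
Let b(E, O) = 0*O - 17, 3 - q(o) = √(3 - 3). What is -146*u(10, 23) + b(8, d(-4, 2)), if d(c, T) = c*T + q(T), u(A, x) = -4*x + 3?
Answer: 12977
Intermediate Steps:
q(o) = 3 (q(o) = 3 - √(3 - 3) = 3 - √0 = 3 - 1*0 = 3 + 0 = 3)
u(A, x) = 3 - 4*x
d(c, T) = 3 + T*c (d(c, T) = c*T + 3 = T*c + 3 = 3 + T*c)
b(E, O) = -17 (b(E, O) = 0 - 17 = -17)
-146*u(10, 23) + b(8, d(-4, 2)) = -146*(3 - 4*23) - 17 = -146*(3 - 92) - 17 = -146*(-89) - 17 = 12994 - 17 = 12977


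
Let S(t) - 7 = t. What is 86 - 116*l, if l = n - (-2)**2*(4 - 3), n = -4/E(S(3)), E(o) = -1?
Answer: 86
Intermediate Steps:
S(t) = 7 + t
n = 4 (n = -4/(-1) = -4*(-1) = 4)
l = 0 (l = 4 - (-2)**2*(4 - 3) = 4 - 4 = 0)
86 - 116*l = 86 - 116*0 = 86 + 0 = 86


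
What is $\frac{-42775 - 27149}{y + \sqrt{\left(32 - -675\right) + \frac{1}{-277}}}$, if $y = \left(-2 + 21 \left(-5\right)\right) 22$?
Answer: $\frac{7599083932}{255791449} + \frac{11654 \sqrt{54247126}}{255791449} \approx 30.044$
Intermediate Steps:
$y = -2354$ ($y = \left(-2 - 105\right) 22 = \left(-107\right) 22 = -2354$)
$\frac{-42775 - 27149}{y + \sqrt{\left(32 - -675\right) + \frac{1}{-277}}} = \frac{-42775 - 27149}{-2354 + \sqrt{\left(32 - -675\right) + \frac{1}{-277}}} = - \frac{69924}{-2354 + \sqrt{\left(32 + 675\right) - \frac{1}{277}}} = - \frac{69924}{-2354 + \sqrt{707 - \frac{1}{277}}} = - \frac{69924}{-2354 + \sqrt{\frac{195838}{277}}} = - \frac{69924}{-2354 + \frac{\sqrt{54247126}}{277}}$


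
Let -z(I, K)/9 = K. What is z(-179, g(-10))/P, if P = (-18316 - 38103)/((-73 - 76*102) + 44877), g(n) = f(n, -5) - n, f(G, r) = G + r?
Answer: -1667340/56419 ≈ -29.553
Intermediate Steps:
g(n) = -5 (g(n) = (n - 5) - n = (-5 + n) - n = -5)
z(I, K) = -9*K
P = -56419/37052 (P = -56419/((-73 - 7752) + 44877) = -56419/(-7825 + 44877) = -56419/37052 ≈ -1.5227)
z(-179, g(-10))/P = (-9*(-5))/(-56419/37052) = 45*(-37052/56419) = -1667340/56419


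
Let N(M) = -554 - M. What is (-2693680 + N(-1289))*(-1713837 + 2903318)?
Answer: -3203206911545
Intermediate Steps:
(-2693680 + N(-1289))*(-1713837 + 2903318) = (-2693680 + (-554 - 1*(-1289)))*(-1713837 + 2903318) = (-2693680 + (-554 + 1289))*1189481 = (-2693680 + 735)*1189481 = -2692945*1189481 = -3203206911545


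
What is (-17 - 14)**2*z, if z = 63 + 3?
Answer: 63426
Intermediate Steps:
z = 66
(-17 - 14)**2*z = (-17 - 14)**2*66 = (-31)**2*66 = 961*66 = 63426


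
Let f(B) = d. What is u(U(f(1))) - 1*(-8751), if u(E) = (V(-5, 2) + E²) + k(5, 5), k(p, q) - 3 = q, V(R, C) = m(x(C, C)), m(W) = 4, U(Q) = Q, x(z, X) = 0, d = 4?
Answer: 8779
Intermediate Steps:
f(B) = 4
V(R, C) = 4
k(p, q) = 3 + q
u(E) = 12 + E² (u(E) = (4 + E²) + (3 + 5) = (4 + E²) + 8 = 12 + E²)
u(U(f(1))) - 1*(-8751) = (12 + 4²) - 1*(-8751) = (12 + 16) + 8751 = 28 + 8751 = 8779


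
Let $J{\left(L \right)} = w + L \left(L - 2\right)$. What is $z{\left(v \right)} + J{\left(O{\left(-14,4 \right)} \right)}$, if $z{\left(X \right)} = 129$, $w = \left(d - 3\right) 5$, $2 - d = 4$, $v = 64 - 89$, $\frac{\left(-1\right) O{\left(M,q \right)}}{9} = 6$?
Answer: $3128$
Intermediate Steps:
$O{\left(M,q \right)} = -54$ ($O{\left(M,q \right)} = \left(-9\right) 6 = -54$)
$v = -25$ ($v = 64 - 89 = -25$)
$d = -2$ ($d = 2 - 4 = -2$)
$w = -25$ ($w = \left(-2 - 3\right) 5 = \left(-5\right) 5 = -25$)
$J{\left(L \right)} = -25 + L \left(-2 + L\right)$ ($J{\left(L \right)} = -25 + L \left(L - 2\right) = -25 + L \left(-2 + L\right)$)
$z{\left(v \right)} + J{\left(O{\left(-14,4 \right)} \right)} = 129 - \left(-83 - 2916\right) = 129 + \left(-25 + 2916 + 108\right) = 129 + 2999 = 3128$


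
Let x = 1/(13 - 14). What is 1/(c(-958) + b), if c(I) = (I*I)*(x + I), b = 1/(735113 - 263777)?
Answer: -471336/414839628983135 ≈ -1.1362e-9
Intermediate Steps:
x = -1 (x = 1/(-1) = -1)
b = 1/471336 ≈ 2.1216e-6
c(I) = I²*(-1 + I) (c(I) = (I*I)*(-1 + I) = I²*(-1 + I))
1/(c(-958) + b) = 1/((-958)²*(-1 - 958) + 1/471336) = 1/(917764*(-959) + 1/471336) = 1/(-880135676 + 1/471336) = 1/(-414839628983135/471336) = -471336/414839628983135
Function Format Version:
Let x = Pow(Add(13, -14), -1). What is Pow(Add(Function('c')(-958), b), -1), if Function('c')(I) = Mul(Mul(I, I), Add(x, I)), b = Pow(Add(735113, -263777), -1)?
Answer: Rational(-471336, 414839628983135) ≈ -1.1362e-9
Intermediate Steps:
x = -1 (x = Pow(-1, -1) = -1)
b = Rational(1, 471336) (b = Pow(471336, -1) = Rational(1, 471336) ≈ 2.1216e-6)
Function('c')(I) = Mul(Pow(I, 2), Add(-1, I)) (Function('c')(I) = Mul(Mul(I, I), Add(-1, I)) = Mul(Pow(I, 2), Add(-1, I)))
Pow(Add(Function('c')(-958), b), -1) = Pow(Add(Mul(Pow(-958, 2), Add(-1, -958)), Rational(1, 471336)), -1) = Pow(Add(Mul(917764, -959), Rational(1, 471336)), -1) = Pow(Add(-880135676, Rational(1, 471336)), -1) = Pow(Rational(-414839628983135, 471336), -1) = Rational(-471336, 414839628983135)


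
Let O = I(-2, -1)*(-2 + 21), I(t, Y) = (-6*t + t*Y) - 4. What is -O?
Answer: -190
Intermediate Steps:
I(t, Y) = -4 - 6*t + Y*t (I(t, Y) = (-6*t + Y*t) - 4 = -4 - 6*t + Y*t)
O = 190 (O = (-4 - 6*(-2) - 1*(-2))*(-2 + 21) = (-4 + 12 + 2)*19 = 10*19 = 190)
-O = -1*190 = -190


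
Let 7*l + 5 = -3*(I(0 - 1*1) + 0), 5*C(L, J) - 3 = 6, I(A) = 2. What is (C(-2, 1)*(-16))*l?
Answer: 1584/35 ≈ 45.257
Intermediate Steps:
C(L, J) = 9/5 (C(L, J) = ⅗ + (⅕)*6 = ⅗ + 6/5 = 9/5)
l = -11/7 (l = -5/7 + (-3*(2 + 0))/7 = -5/7 + (-3*2)/7 = -5/7 + (⅐)*(-6) = -5/7 - 6/7 = -11/7 ≈ -1.5714)
(C(-2, 1)*(-16))*l = ((9/5)*(-16))*(-11/7) = -144/5*(-11/7) = 1584/35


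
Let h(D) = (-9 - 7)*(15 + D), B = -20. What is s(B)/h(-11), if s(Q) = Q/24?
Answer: 5/384 ≈ 0.013021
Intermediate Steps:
h(D) = -240 - 16*D (h(D) = -16*(15 + D) = -240 - 16*D)
s(Q) = Q/24 (s(Q) = Q*(1/24) = Q/24)
s(B)/h(-11) = ((1/24)*(-20))/(-240 - 16*(-11)) = -5/(6*(-240 + 176)) = -⅚/(-64) = -⅚*(-1/64) = 5/384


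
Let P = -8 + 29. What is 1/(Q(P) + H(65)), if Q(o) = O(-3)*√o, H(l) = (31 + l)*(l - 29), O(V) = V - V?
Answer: 1/3456 ≈ 0.00028935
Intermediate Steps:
P = 21
O(V) = 0
H(l) = (-29 + l)*(31 + l) (H(l) = (31 + l)*(-29 + l) = (-29 + l)*(31 + l))
Q(o) = 0 (Q(o) = 0*√o = 0)
1/(Q(P) + H(65)) = 1/(0 + (-899 + 65² + 2*65)) = 1/(0 + (-899 + 4225 + 130)) = 1/(0 + 3456) = 1/3456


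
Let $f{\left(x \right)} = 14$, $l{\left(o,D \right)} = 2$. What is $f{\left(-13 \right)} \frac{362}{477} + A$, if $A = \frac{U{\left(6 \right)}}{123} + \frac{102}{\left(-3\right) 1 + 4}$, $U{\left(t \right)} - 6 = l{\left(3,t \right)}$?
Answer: $\frac{2203874}{19557} \approx 112.69$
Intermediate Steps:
$U{\left(t \right)} = 8$ ($U{\left(t \right)} = 6 + 2 = 8$)
$A = \frac{12554}{123}$ ($A = \frac{8}{123} + \frac{102}{\left(-3\right) 1 + 4} = 8 \cdot \frac{1}{123} + \frac{102}{-3 + 4} = \frac{8}{123} + \frac{102}{1} = \frac{8}{123} + 102 \cdot 1 = \frac{8}{123} + 102 = \frac{12554}{123} \approx 102.07$)
$f{\left(-13 \right)} \frac{362}{477} + A = 14 \cdot \frac{362}{477} + \frac{12554}{123} = \frac{5068}{477} + \frac{12554}{123} = \frac{2203874}{19557}$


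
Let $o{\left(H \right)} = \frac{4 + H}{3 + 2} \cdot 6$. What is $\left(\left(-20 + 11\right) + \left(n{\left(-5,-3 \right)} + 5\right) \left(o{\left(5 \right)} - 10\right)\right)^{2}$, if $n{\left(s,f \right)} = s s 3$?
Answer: $3025$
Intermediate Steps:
$n{\left(s,f \right)} = 3 s^{2}$ ($n{\left(s,f \right)} = s^{2} \cdot 3 = 3 s^{2}$)
$o{\left(H \right)} = \frac{24}{5} + \frac{6 H}{5}$ ($o{\left(H \right)} = \frac{4 + H}{5} \cdot 6 = \left(4 + H\right) \frac{1}{5} \cdot 6 = \left(\frac{4}{5} + \frac{H}{5}\right) 6 = \frac{24}{5} + \frac{6 H}{5}$)
$\left(\left(-20 + 11\right) + \left(n{\left(-5,-3 \right)} + 5\right) \left(o{\left(5 \right)} - 10\right)\right)^{2} = \left(\left(-20 + 11\right) + \left(3 \left(-5\right)^{2} + 5\right) \left(\left(\frac{24}{5} + \frac{6}{5} \cdot 5\right) - 10\right)\right)^{2} = \left(-9 + \left(3 \cdot 25 + 5\right) \left(\left(\frac{24}{5} + 6\right) - 10\right)\right)^{2} = \left(-9 + \left(75 + 5\right) \left(\frac{54}{5} - 10\right)\right)^{2} = \left(-9 + 80 \cdot \frac{4}{5}\right)^{2} = \left(-9 + 64\right)^{2} = 55^{2} = 3025$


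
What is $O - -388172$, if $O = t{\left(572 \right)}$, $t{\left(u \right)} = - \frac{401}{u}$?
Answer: $\frac{222033983}{572} \approx 3.8817 \cdot 10^{5}$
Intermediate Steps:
$O = - \frac{401}{572} \approx -0.70105$
$O - -388172 = - \frac{401}{572} - -388172 = - \frac{401}{572} + 388172 = \frac{222033983}{572}$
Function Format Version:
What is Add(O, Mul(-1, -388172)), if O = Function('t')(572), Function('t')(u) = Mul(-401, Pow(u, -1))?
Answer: Rational(222033983, 572) ≈ 3.8817e+5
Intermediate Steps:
O = Rational(-401, 572) (O = Mul(-401, Pow(572, -1)) = Mul(-401, Rational(1, 572)) = Rational(-401, 572) ≈ -0.70105)
Add(O, Mul(-1, -388172)) = Add(Rational(-401, 572), Mul(-1, -388172)) = Add(Rational(-401, 572), 388172) = Rational(222033983, 572)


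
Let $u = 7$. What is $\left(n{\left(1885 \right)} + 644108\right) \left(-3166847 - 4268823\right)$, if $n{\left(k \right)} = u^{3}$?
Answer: $-4791924967170$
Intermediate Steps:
$n{\left(k \right)} = 343$ ($n{\left(k \right)} = 7^{3} = 343$)
$\left(n{\left(1885 \right)} + 644108\right) \left(-3166847 - 4268823\right) = \left(343 + 644108\right) \left(-3166847 - 4268823\right) = 644451 \left(-7435670\right) = -4791924967170$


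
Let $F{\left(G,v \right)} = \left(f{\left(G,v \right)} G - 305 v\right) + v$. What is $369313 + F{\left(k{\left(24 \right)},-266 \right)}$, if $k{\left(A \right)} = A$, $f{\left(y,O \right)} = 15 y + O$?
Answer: $452433$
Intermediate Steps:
$f{\left(y,O \right)} = O + 15 y$
$F{\left(G,v \right)} = - 304 v + G \left(v + 15 G\right)$ ($F{\left(G,v \right)} = \left(\left(v + 15 G\right) G - 305 v\right) + v = \left(G \left(v + 15 G\right) - 305 v\right) + v = \left(- 305 v + G \left(v + 15 G\right)\right) + v = - 304 v + G \left(v + 15 G\right)$)
$369313 + F{\left(k{\left(24 \right)},-266 \right)} = 369313 + \left(\left(-304\right) \left(-266\right) + 24 \left(-266 + 15 \cdot 24\right)\right) = 369313 + \left(80864 + 24 \left(-266 + 360\right)\right) = 369313 + \left(80864 + 24 \cdot 94\right) = 369313 + \left(80864 + 2256\right) = 369313 + 83120 = 452433$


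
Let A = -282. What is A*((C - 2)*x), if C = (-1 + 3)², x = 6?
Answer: -3384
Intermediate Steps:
C = 4 (C = 2² = 4)
A*((C - 2)*x) = -282*(4 - 2)*6 = -564*6 = -282*12 = -3384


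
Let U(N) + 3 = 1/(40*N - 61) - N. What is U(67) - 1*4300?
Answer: -11445029/2619 ≈ -4370.0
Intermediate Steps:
U(N) = -3 + 1/(-61 + 40*N) - N (U(N) = -3 + (1/(40*N - 61) - N) = -3 + (1/(-61 + 40*N) - N) = -3 + 1/(-61 + 40*N) - N)
U(67) - 1*4300 = (184 - 59*67 - 40*67²)/(-61 + 40*67) - 1*4300 = (184 - 3953 - 40*4489)/(-61 + 2680) - 4300 = (184 - 3953 - 179560)/2619 - 4300 = (1/2619)*(-183329) - 4300 = -183329/2619 - 4300 = -11445029/2619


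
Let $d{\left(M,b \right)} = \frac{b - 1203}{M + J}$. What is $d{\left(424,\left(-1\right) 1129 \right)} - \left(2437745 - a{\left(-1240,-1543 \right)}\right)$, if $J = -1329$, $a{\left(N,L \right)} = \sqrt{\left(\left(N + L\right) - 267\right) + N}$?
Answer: $- \frac{2206156893}{905} + i \sqrt{4290} \approx -2.4377 \cdot 10^{6} + 65.498 i$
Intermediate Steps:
$a{\left(N,L \right)} = \sqrt{-267 + L + 2 N}$ ($a{\left(N,L \right)} = \sqrt{\left(\left(L + N\right) - 267\right) + N} = \sqrt{\left(-267 + L + N\right) + N} = \sqrt{-267 + L + 2 N}$)
$d{\left(M,b \right)} = \frac{-1203 + b}{-1329 + M}$ ($d{\left(M,b \right)} = \frac{b - 1203}{M - 1329} = \frac{-1203 + b}{-1329 + M}$)
$d{\left(424,\left(-1\right) 1129 \right)} - \left(2437745 - a{\left(-1240,-1543 \right)}\right) = \frac{-1203 - 1129}{-1329 + 424} - \left(2437745 - \sqrt{-267 - 1543 + 2 \left(-1240\right)}\right) = \frac{-1203 - 1129}{-905} - \left(2437745 - \sqrt{-267 - 1543 - 2480}\right) = \left(- \frac{1}{905}\right) \left(-2332\right) - \left(2437745 - \sqrt{-4290}\right) = \frac{2332}{905} - \left(2437745 - i \sqrt{4290}\right) = - \frac{2206156893}{905} + i \sqrt{4290}$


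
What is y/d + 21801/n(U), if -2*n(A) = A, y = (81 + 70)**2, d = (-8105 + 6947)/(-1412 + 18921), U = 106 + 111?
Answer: -86681818969/251286 ≈ -3.4495e+5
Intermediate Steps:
U = 217
d = -1158/17509 ≈ -0.066137
y = 22801 (y = 151**2 = 22801)
n(A) = -A/2
y/d + 21801/n(U) = 22801/(-1158/17509) + 21801/((-1/2*217)) = 22801*(-17509/1158) + 21801/(-217/2) = -399222709/1158 + 21801*(-2/217) = -399222709/1158 - 43602/217 = -86681818969/251286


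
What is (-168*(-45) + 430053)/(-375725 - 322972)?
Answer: -145871/232899 ≈ -0.62633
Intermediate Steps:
(-168*(-45) + 430053)/(-375725 - 322972) = (7560 + 430053)/(-698697) = 437613*(-1/698697) = -145871/232899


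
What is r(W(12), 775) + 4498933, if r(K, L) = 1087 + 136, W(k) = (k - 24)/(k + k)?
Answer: 4500156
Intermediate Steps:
W(k) = (-24 + k)/(2*k) (W(k) = (-24 + k)/((2*k)) = (-24 + k)*(1/(2*k)) = (-24 + k)/(2*k))
r(K, L) = 1223
r(W(12), 775) + 4498933 = 1223 + 4498933 = 4500156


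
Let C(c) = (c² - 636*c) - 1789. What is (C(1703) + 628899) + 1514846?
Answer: 3959057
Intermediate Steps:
C(c) = -1789 + c² - 636*c
(C(1703) + 628899) + 1514846 = ((-1789 + 1703² - 636*1703) + 628899) + 1514846 = ((-1789 + 2900209 - 1083108) + 628899) + 1514846 = (1815312 + 628899) + 1514846 = 2444211 + 1514846 = 3959057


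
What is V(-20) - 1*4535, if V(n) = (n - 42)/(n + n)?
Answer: -90669/20 ≈ -4533.5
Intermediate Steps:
V(n) = (-42 + n)/(2*n) (V(n) = (-42 + n)/((2*n)) = (-42 + n)*(1/(2*n)) = (-42 + n)/(2*n))
V(-20) - 1*4535 = (1/2)*(-42 - 20)/(-20) - 1*4535 = (1/2)*(-1/20)*(-62) - 4535 = 31/20 - 4535 = -90669/20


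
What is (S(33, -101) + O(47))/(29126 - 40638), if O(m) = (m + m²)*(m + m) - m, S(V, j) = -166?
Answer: -211851/11512 ≈ -18.403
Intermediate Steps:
O(m) = -m + 2*m*(m + m²) (O(m) = (m + m²)*(2*m) - m = 2*m*(m + m²) - m = -m + 2*m*(m + m²))
(S(33, -101) + O(47))/(29126 - 40638) = (-166 + 47*(-1 + 2*47 + 2*47²))/(29126 - 40638) = (-166 + 47*(-1 + 94 + 2*2209))/(-11512) = (-166 + 47*(-1 + 94 + 4418))*(-1/11512) = (-166 + 47*4511)*(-1/11512) = (-166 + 212017)*(-1/11512) = 211851*(-1/11512) = -211851/11512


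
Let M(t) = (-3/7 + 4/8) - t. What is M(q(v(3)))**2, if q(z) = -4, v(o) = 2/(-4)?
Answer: 3249/196 ≈ 16.577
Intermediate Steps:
v(o) = -1/2 (v(o) = 2*(-1/4) = -1/2)
M(t) = 1/14 - t (M(t) = (-3*1/7 + 4*(1/8)) - t = (-3/7 + 1/2) - t = 1/14 - t)
M(q(v(3)))**2 = (1/14 - 1*(-4))**2 = (1/14 + 4)**2 = (57/14)**2 = 3249/196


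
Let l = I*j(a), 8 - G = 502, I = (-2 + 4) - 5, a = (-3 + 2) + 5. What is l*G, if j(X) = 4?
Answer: 5928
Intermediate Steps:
a = 4 (a = -1 + 5 = 4)
I = -3 (I = 2 - 5 = -3)
G = -494 (G = 8 - 1*502 = 8 - 502 = -494)
l = -12 (l = -3*4 = -12)
l*G = -12*(-494) = 5928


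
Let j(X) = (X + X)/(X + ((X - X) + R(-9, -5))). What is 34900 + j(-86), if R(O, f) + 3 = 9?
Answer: 698043/20 ≈ 34902.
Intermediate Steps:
R(O, f) = 6 (R(O, f) = -3 + 9 = 6)
j(X) = 2*X/(6 + X) (j(X) = (X + X)/(X + ((X - X) + 6)) = (2*X)/(X + (0 + 6)) = (2*X)/(X + 6) = (2*X)/(6 + X) = 2*X/(6 + X))
34900 + j(-86) = 34900 + 2*(-86)/(6 - 86) = 34900 + 2*(-86)/(-80) = 34900 + 2*(-86)*(-1/80) = 34900 + 43/20 = 698043/20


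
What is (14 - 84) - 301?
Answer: -371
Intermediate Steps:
(14 - 84) - 301 = -70 - 301 = -371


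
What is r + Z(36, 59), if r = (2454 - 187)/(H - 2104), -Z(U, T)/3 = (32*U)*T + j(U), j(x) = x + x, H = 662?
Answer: -294343307/1442 ≈ -2.0412e+5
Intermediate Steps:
j(x) = 2*x
Z(U, T) = -6*U - 96*T*U (Z(U, T) = -3*((32*U)*T + 2*U) = -3*(32*T*U + 2*U) = -3*(2*U + 32*T*U) = -6*U - 96*T*U)
r = -2267/1442 (r = (2454 - 187)/(662 - 2104) = 2267/(-1442) = 2267*(-1/1442) = -2267/1442 ≈ -1.5721)
r + Z(36, 59) = -2267/1442 + 6*36*(-1 - 16*59) = -2267/1442 + 6*36*(-1 - 944) = -2267/1442 + 6*36*(-945) = -2267/1442 - 204120 = -294343307/1442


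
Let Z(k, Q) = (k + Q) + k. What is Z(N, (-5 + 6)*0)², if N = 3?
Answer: 36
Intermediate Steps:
Z(k, Q) = Q + 2*k (Z(k, Q) = (Q + k) + k = Q + 2*k)
Z(N, (-5 + 6)*0)² = ((-5 + 6)*0 + 2*3)² = (1*0 + 6)² = (0 + 6)² = 6² = 36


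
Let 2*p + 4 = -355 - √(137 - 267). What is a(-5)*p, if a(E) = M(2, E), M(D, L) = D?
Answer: -359 - I*√130 ≈ -359.0 - 11.402*I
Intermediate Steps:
a(E) = 2
p = -359/2 - I*√130/2 (p = -2 + (-355 - √(137 - 267))/2 = -2 + (-355 - √(-130))/2 = -2 + (-355 - I*√130)/2 = -2 + (-355/2 - I*√130/2) = -359/2 - I*√130/2 ≈ -179.5 - 5.7009*I)
a(-5)*p = 2*(-359/2 - I*√130/2) = -359 - I*√130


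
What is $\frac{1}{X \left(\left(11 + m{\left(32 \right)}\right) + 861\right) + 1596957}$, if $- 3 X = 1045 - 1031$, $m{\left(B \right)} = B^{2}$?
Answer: $\frac{1}{1588109} \approx 6.2968 \cdot 10^{-7}$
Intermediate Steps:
$X = - \frac{14}{3}$ ($X = - \frac{1045 - 1031}{3} = \left(- \frac{1}{3}\right) 14 = - \frac{14}{3} \approx -4.6667$)
$\frac{1}{X \left(\left(11 + m{\left(32 \right)}\right) + 861\right) + 1596957} = \frac{1}{- \frac{14 \left(\left(11 + 32^{2}\right) + 861\right)}{3} + 1596957} = \frac{1}{- \frac{14 \left(\left(11 + 1024\right) + 861\right)}{3} + 1596957} = \frac{1}{- \frac{14 \left(1035 + 861\right)}{3} + 1596957} = \frac{1}{\left(- \frac{14}{3}\right) 1896 + 1596957} = \frac{1}{-8848 + 1596957} = \frac{1}{1588109}$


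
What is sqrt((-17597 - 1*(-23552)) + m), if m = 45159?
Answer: sqrt(51114) ≈ 226.08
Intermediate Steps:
sqrt((-17597 - 1*(-23552)) + m) = sqrt((-17597 - 1*(-23552)) + 45159) = sqrt((-17597 + 23552) + 45159) = sqrt(5955 + 45159) = sqrt(51114)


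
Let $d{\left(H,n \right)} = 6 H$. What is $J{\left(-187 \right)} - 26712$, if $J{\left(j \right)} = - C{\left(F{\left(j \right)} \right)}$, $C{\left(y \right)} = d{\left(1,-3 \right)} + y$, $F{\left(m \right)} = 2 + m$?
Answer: $-26533$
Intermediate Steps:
$C{\left(y \right)} = 6 + y$ ($C{\left(y \right)} = 6 \cdot 1 + y = 6 + y$)
$J{\left(j \right)} = -8 - j$ ($J{\left(j \right)} = - (6 + \left(2 + j\right)) = - (8 + j) = -8 - j$)
$J{\left(-187 \right)} - 26712 = \left(-8 - -187\right) - 26712 = \left(-8 + 187\right) - 26712 = 179 - 26712 = -26533$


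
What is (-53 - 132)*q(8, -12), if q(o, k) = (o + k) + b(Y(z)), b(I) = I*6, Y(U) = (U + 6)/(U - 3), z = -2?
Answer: 1628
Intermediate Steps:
Y(U) = (6 + U)/(-3 + U)
b(I) = 6*I
q(o, k) = -24/5 + k + o (q(o, k) = (o + k) + 6*((6 - 2)/(-3 - 2)) = (k + o) + 6*(4/(-5)) = (k + o) + 6*(-⅕*4) = (k + o) + 6*(-⅘) = (k + o) - 24/5 = -24/5 + k + o)
(-53 - 132)*q(8, -12) = (-53 - 132)*(-24/5 - 12 + 8) = -185*(-44/5) = 1628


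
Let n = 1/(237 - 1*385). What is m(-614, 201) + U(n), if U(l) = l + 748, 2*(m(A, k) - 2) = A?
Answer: 65563/148 ≈ 442.99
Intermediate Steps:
m(A, k) = 2 + A/2
n = -1/148 (n = 1/(237 - 385) = 1/(-148) = -1/148 ≈ -0.0067568)
U(l) = 748 + l
m(-614, 201) + U(n) = (2 + (½)*(-614)) + (748 - 1/148) = (2 - 307) + 110703/148 = -305 + 110703/148 = 65563/148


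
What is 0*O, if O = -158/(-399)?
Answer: 0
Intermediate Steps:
O = 158/399 (O = -158*(-1/399) = 158/399 ≈ 0.39599)
0*O = 0*(158/399) = 0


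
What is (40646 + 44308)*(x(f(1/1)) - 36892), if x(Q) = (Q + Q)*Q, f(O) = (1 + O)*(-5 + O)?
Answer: -3123248856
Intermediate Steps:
x(Q) = 2*Q**2 (x(Q) = (2*Q)*Q = 2*Q**2)
(40646 + 44308)*(x(f(1/1)) - 36892) = (40646 + 44308)*(2*(-5 + (1/1)**2 - 4/1)**2 - 36892) = 84954*(2*(-5 + 1**2 - 4*1)**2 - 36892) = 84954*(2*(-5 + 1 - 4)**2 - 36892) = 84954*(2*(-8)**2 - 36892) = 84954*(2*64 - 36892) = 84954*(128 - 36892) = 84954*(-36764) = -3123248856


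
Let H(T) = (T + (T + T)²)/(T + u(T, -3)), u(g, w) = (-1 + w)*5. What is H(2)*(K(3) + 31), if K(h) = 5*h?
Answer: -46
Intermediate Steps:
u(g, w) = -5 + 5*w
H(T) = (T + 4*T²)/(-20 + T) (H(T) = (T + (T + T)²)/(T + (-5 + 5*(-3))) = (T + (2*T)²)/(T + (-5 - 15)) = (T + 4*T²)/(T - 20) = (T + 4*T²)/(-20 + T))
H(2)*(K(3) + 31) = (2*(1 + 4*2)/(-20 + 2))*(5*3 + 31) = (2*(1 + 8)/(-18))*(15 + 31) = (2*(-1/18)*9)*46 = -1*46 = -46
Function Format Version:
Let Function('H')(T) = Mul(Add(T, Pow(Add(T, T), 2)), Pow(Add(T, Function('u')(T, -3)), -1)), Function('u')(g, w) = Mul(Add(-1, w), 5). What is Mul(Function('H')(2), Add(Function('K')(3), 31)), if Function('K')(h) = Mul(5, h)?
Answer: -46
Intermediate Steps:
Function('u')(g, w) = Add(-5, Mul(5, w))
Function('H')(T) = Mul(Pow(Add(-20, T), -1), Add(T, Mul(4, Pow(T, 2)))) (Function('H')(T) = Mul(Add(T, Pow(Add(T, T), 2)), Pow(Add(T, Add(-5, Mul(5, -3))), -1)) = Mul(Add(T, Pow(Mul(2, T), 2)), Pow(Add(T, Add(-5, -15)), -1)) = Mul(Add(T, Mul(4, Pow(T, 2))), Pow(Add(T, -20), -1)) = Mul(Add(T, Mul(4, Pow(T, 2))), Pow(Add(-20, T), -1)) = Mul(Pow(Add(-20, T), -1), Add(T, Mul(4, Pow(T, 2)))))
Mul(Function('H')(2), Add(Function('K')(3), 31)) = Mul(Mul(2, Pow(Add(-20, 2), -1), Add(1, Mul(4, 2))), Add(Mul(5, 3), 31)) = Mul(Mul(2, Pow(-18, -1), Add(1, 8)), Add(15, 31)) = Mul(Mul(2, Rational(-1, 18), 9), 46) = Mul(-1, 46) = -46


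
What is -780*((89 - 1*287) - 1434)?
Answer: 1272960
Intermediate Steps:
-780*((89 - 1*287) - 1434) = -780*((89 - 287) - 1434) = -780*(-198 - 1434) = -780*(-1632) = 1272960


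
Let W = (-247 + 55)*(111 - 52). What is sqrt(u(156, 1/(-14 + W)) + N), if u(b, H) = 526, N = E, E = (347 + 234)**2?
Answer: sqrt(338087) ≈ 581.45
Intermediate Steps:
W = -11328 (W = -192*59 = -11328)
E = 337561 (E = 581**2 = 337561)
N = 337561
sqrt(u(156, 1/(-14 + W)) + N) = sqrt(526 + 337561) = sqrt(338087)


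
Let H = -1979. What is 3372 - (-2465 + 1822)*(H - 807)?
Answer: -1788026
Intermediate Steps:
3372 - (-2465 + 1822)*(H - 807) = 3372 - (-2465 + 1822)*(-1979 - 807) = 3372 - (-643)*(-2786) = 3372 - 1*1791398 = 3372 - 1791398 = -1788026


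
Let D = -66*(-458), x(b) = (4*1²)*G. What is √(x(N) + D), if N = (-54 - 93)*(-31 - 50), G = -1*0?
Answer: 2*√7557 ≈ 173.86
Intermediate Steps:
G = 0
N = 11907 (N = -147*(-81) = 11907)
x(b) = 0 (x(b) = (4*1²)*0 = (4*1)*0 = 4*0 = 0)
D = 30228
√(x(N) + D) = √(0 + 30228) = √30228 = 2*√7557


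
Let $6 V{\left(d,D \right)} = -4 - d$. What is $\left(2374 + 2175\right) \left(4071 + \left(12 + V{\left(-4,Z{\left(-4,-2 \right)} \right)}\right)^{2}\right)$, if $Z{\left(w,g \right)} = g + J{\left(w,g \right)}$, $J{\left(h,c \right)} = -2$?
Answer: $19174035$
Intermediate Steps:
$Z{\left(w,g \right)} = -2 + g$ ($Z{\left(w,g \right)} = g - 2 = -2 + g$)
$V{\left(d,D \right)} = - \frac{2}{3} - \frac{d}{6}$ ($V{\left(d,D \right)} = \frac{-4 - d}{6} = - \frac{2}{3} - \frac{d}{6}$)
$\left(2374 + 2175\right) \left(4071 + \left(12 + V{\left(-4,Z{\left(-4,-2 \right)} \right)}\right)^{2}\right) = \left(2374 + 2175\right) \left(4071 + \left(12 - 0\right)^{2}\right) = 4549 \left(4071 + \left(12 + \left(- \frac{2}{3} + \frac{2}{3}\right)\right)^{2}\right) = 4549 \left(4071 + \left(12 + 0\right)^{2}\right) = 4549 \left(4071 + 12^{2}\right) = 4549 \left(4071 + 144\right) = 4549 \cdot 4215 = 19174035$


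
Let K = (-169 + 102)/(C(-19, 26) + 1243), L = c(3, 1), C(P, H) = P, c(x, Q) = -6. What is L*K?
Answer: 67/204 ≈ 0.32843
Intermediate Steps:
L = -6
K = -67/1224 (K = (-169 + 102)/(-19 + 1243) = -67/1224 ≈ -0.054739)
L*K = -6*(-67/1224) = 67/204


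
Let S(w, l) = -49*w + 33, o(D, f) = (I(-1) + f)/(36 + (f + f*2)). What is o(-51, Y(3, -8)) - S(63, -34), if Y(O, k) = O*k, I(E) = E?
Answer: 109969/36 ≈ 3054.7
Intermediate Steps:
o(D, f) = (-1 + f)/(36 + 3*f) (o(D, f) = (-1 + f)/(36 + (f + f*2)) = (-1 + f)/(36 + (f + 2*f)) = (-1 + f)/(36 + 3*f))
S(w, l) = 33 - 49*w
o(-51, Y(3, -8)) - S(63, -34) = (-1 + 3*(-8))/(3*(12 + 3*(-8))) - (33 - 49*63) = (-1 - 24)/(3*(12 - 24)) - (33 - 3087) = (1/3)*(-25)/(-12) - 1*(-3054) = (1/3)*(-1/12)*(-25) + 3054 = 25/36 + 3054 = 109969/36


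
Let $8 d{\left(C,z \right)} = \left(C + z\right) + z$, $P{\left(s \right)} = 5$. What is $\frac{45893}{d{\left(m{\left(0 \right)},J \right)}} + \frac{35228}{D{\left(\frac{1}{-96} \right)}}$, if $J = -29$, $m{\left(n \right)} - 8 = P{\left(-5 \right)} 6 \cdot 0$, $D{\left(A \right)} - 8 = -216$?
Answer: $- \frac{9765919}{1300} \approx -7512.2$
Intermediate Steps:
$D{\left(A \right)} = -208$ ($D{\left(A \right)} = 8 - 216 = -208$)
$m{\left(n \right)} = 8$ ($m{\left(n \right)} = 8 + 5 \cdot 6 \cdot 0 = 8 + 30 \cdot 0 = 8 + 0 = 8$)
$d{\left(C,z \right)} = \frac{z}{4} + \frac{C}{8}$ ($d{\left(C,z \right)} = \frac{\left(C + z\right) + z}{8} = \frac{C + 2 z}{8} = \frac{z}{4} + \frac{C}{8}$)
$\frac{45893}{d{\left(m{\left(0 \right)},J \right)}} + \frac{35228}{D{\left(\frac{1}{-96} \right)}} = \frac{45893}{\frac{1}{4} \left(-29\right) + \frac{1}{8} \cdot 8} + \frac{35228}{-208} = \frac{45893}{- \frac{29}{4} + 1} + 35228 \left(- \frac{1}{208}\right) = \frac{45893}{- \frac{25}{4}} - \frac{8807}{52} = 45893 \left(- \frac{4}{25}\right) - \frac{8807}{52} = - \frac{183572}{25} - \frac{8807}{52} = - \frac{9765919}{1300}$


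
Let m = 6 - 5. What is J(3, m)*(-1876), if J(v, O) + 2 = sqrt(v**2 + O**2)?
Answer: 3752 - 1876*sqrt(10) ≈ -2180.4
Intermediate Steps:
m = 1
J(v, O) = -2 + sqrt(O**2 + v**2) (J(v, O) = -2 + sqrt(v**2 + O**2) = -2 + sqrt(O**2 + v**2))
J(3, m)*(-1876) = (-2 + sqrt(1**2 + 3**2))*(-1876) = (-2 + sqrt(1 + 9))*(-1876) = (-2 + sqrt(10))*(-1876) = 3752 - 1876*sqrt(10)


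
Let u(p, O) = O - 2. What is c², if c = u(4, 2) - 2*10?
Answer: 400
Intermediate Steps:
u(p, O) = -2 + O
c = -20 (c = (-2 + 2) - 2*10 = 0 - 20 = -20)
c² = (-20)² = 400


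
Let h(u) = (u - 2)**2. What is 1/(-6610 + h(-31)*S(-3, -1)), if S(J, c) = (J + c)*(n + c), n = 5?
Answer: -1/24034 ≈ -4.1608e-5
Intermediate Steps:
S(J, c) = (5 + c)*(J + c) (S(J, c) = (J + c)*(5 + c) = (5 + c)*(J + c))
h(u) = (-2 + u)**2
1/(-6610 + h(-31)*S(-3, -1)) = 1/(-6610 + (-2 - 31)**2*((-1)**2 + 5*(-3) + 5*(-1) - 3*(-1))) = 1/(-6610 + (-33)**2*(1 - 15 - 5 + 3)) = 1/(-6610 + 1089*(-16)) = 1/(-6610 - 17424) = 1/(-24034) = -1/24034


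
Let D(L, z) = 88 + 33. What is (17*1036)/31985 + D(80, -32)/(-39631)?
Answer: 694110987/1267597535 ≈ 0.54758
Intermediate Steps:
D(L, z) = 121
(17*1036)/31985 + D(80, -32)/(-39631) = (17*1036)/31985 + 121/(-39631) = 17612*(1/31985) + 121*(-1/39631) = 17612/31985 - 121/39631 = 694110987/1267597535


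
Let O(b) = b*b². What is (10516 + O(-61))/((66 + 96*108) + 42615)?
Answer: -72155/17683 ≈ -4.0805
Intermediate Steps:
O(b) = b³
(10516 + O(-61))/((66 + 96*108) + 42615) = (10516 + (-61)³)/((66 + 96*108) + 42615) = (10516 - 226981)/((66 + 10368) + 42615) = -216465/(10434 + 42615) = -216465/53049 = -216465*1/53049 = -72155/17683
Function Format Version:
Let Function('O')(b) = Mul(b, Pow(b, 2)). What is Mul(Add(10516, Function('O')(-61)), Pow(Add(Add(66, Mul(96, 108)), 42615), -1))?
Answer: Rational(-72155, 17683) ≈ -4.0805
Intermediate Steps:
Function('O')(b) = Pow(b, 3)
Mul(Add(10516, Function('O')(-61)), Pow(Add(Add(66, Mul(96, 108)), 42615), -1)) = Mul(Add(10516, Pow(-61, 3)), Pow(Add(Add(66, Mul(96, 108)), 42615), -1)) = Mul(Add(10516, -226981), Pow(Add(Add(66, 10368), 42615), -1)) = Mul(-216465, Pow(Add(10434, 42615), -1)) = Mul(-216465, Pow(53049, -1)) = Mul(-216465, Rational(1, 53049)) = Rational(-72155, 17683)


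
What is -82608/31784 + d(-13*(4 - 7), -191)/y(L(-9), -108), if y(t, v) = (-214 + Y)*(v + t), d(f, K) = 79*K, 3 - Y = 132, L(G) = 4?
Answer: -428297669/141724856 ≈ -3.0220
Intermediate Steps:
Y = -129 (Y = 3 - 1*132 = 3 - 132 = -129)
y(t, v) = -343*t - 343*v (y(t, v) = (-214 - 129)*(v + t) = -343*(t + v) = -343*t - 343*v)
-82608/31784 + d(-13*(4 - 7), -191)/y(L(-9), -108) = -82608/31784 + (79*(-191))/(-343*4 - 343*(-108)) = -82608*1/31784 - 15089/(-1372 + 37044) = -10326/3973 - 15089/35672 = -428297669/141724856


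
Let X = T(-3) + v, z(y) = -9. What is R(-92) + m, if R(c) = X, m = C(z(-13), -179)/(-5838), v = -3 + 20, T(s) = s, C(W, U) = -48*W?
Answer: 13550/973 ≈ 13.926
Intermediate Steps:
v = 17
X = 14 (X = -3 + 17 = 14)
m = -72/973 (m = -48*(-9)/(-5838) = 432*(-1/5838) = -72/973 ≈ -0.073998)
R(c) = 14
R(-92) + m = 14 - 72/973 = 13550/973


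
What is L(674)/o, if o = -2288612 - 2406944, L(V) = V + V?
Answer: -337/1173889 ≈ -0.00028708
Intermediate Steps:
L(V) = 2*V
o = -4695556
L(674)/o = (2*674)/(-4695556) = 1348*(-1/4695556) = -337/1173889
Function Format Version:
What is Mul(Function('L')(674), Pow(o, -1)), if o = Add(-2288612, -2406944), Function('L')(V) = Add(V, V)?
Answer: Rational(-337, 1173889) ≈ -0.00028708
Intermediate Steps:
Function('L')(V) = Mul(2, V)
o = -4695556
Mul(Function('L')(674), Pow(o, -1)) = Mul(Mul(2, 674), Pow(-4695556, -1)) = Mul(1348, Rational(-1, 4695556)) = Rational(-337, 1173889)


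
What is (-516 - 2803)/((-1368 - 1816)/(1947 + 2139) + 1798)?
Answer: -6780717/3671722 ≈ -1.8467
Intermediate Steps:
(-516 - 2803)/((-1368 - 1816)/(1947 + 2139) + 1798) = -3319/(-3184/4086 + 1798) = -3319/(-3184*1/4086 + 1798) = -3319/(-1592/2043 + 1798) = -3319/3671722/2043 = -3319*2043/3671722 = -6780717/3671722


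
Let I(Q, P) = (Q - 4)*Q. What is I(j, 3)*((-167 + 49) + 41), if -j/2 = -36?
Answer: -376992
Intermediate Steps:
j = 72 (j = -2*(-36) = 72)
I(Q, P) = Q*(-4 + Q) (I(Q, P) = (-4 + Q)*Q = Q*(-4 + Q))
I(j, 3)*((-167 + 49) + 41) = (72*(-4 + 72))*((-167 + 49) + 41) = (72*68)*(-118 + 41) = 4896*(-77) = -376992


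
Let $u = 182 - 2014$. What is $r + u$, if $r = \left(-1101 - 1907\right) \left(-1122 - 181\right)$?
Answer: $3917592$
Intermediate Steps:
$r = 3919424$ ($r = \left(-3008\right) \left(-1303\right) = 3919424$)
$u = -1832$
$r + u = 3919424 - 1832 = 3917592$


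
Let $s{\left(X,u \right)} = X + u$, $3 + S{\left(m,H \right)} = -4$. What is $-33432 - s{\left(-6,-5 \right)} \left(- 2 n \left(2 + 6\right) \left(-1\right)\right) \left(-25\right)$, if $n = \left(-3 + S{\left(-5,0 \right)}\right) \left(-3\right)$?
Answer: $-165432$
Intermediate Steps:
$S{\left(m,H \right)} = -7$ ($S{\left(m,H \right)} = -3 - 4 = -7$)
$n = 30$ ($n = \left(-3 - 7\right) \left(-3\right) = \left(-10\right) \left(-3\right) = 30$)
$-33432 - s{\left(-6,-5 \right)} \left(- 2 n \left(2 + 6\right) \left(-1\right)\right) \left(-25\right) = -33432 - \left(-6 - 5\right) \left(- 2 \cdot 30 \left(2 + 6\right) \left(-1\right)\right) \left(-25\right) = -33432 - - 11 \left(- 2 \cdot 30 \cdot 8 \left(-1\right)\right) \left(-25\right) = -33432 - - 11 \left(- 2 \cdot 30 \left(-8\right)\right) \left(-25\right) = -33432 - - 11 \left(\left(-2\right) \left(-240\right)\right) \left(-25\right) = -33432 - \left(-11\right) 480 \left(-25\right) = -33432 - \left(-5280\right) \left(-25\right) = -33432 - 132000 = -165432$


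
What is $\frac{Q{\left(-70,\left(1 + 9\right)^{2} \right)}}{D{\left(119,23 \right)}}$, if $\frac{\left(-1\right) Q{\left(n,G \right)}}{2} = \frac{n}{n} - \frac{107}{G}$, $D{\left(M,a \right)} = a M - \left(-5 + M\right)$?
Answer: $\frac{7}{131150} \approx 5.3374 \cdot 10^{-5}$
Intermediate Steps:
$D{\left(M,a \right)} = 5 - M + M a$ ($D{\left(M,a \right)} = M a - \left(-5 + M\right) = 5 - M + M a$)
$Q{\left(n,G \right)} = -2 + \frac{214}{G}$ ($Q{\left(n,G \right)} = - 2 \left(\frac{n}{n} - \frac{107}{G}\right) = - 2 \left(1 - \frac{107}{G}\right) = -2 + \frac{214}{G}$)
$\frac{Q{\left(-70,\left(1 + 9\right)^{2} \right)}}{D{\left(119,23 \right)}} = \frac{-2 + \frac{214}{\left(1 + 9\right)^{2}}}{5 - 119 + 119 \cdot 23} = \frac{-2 + \frac{214}{10^{2}}}{5 - 119 + 2737} = \frac{-2 + \frac{214}{100}}{2623} = \left(-2 + 214 \cdot \frac{1}{100}\right) \frac{1}{2623} = \left(-2 + \frac{107}{50}\right) \frac{1}{2623} = \frac{7}{50} \cdot \frac{1}{2623} = \frac{7}{131150}$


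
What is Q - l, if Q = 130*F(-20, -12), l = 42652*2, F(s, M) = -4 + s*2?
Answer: -91024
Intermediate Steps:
F(s, M) = -4 + 2*s
l = 85304
Q = -5720 (Q = 130*(-4 + 2*(-20)) = 130*(-4 - 40) = 130*(-44) = -5720)
Q - l = -5720 - 1*85304 = -5720 - 85304 = -91024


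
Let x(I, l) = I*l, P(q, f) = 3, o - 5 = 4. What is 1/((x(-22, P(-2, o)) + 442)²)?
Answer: 1/141376 ≈ 7.0733e-6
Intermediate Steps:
o = 9 (o = 5 + 4 = 9)
1/((x(-22, P(-2, o)) + 442)²) = 1/((-22*3 + 442)²) = 1/((-66 + 442)²) = 1/(376²) = 1/141376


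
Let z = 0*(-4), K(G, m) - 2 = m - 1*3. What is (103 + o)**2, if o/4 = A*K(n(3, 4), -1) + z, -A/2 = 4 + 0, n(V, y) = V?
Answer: 27889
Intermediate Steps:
K(G, m) = -1 + m (K(G, m) = 2 + (m - 1*3) = 2 + (m - 3) = 2 + (-3 + m) = -1 + m)
A = -8 (A = -2*(4 + 0) = -2*4 = -8)
z = 0
o = 64 (o = 4*(-8*(-1 - 1) + 0) = 4*(-8*(-2) + 0) = 4*(16 + 0) = 4*16 = 64)
(103 + o)**2 = (103 + 64)**2 = 167**2 = 27889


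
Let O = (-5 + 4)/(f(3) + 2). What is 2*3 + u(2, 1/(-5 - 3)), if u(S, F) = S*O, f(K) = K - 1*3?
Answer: 5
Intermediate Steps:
f(K) = -3 + K (f(K) = K - 3 = -3 + K)
O = -½ (O = (-5 + 4)/((-3 + 3) + 2) = -1/(0 + 2) = -1/2 = -1*½ = -½ ≈ -0.50000)
u(S, F) = -S/2 (u(S, F) = S*(-½) = -S/2)
2*3 + u(2, 1/(-5 - 3)) = 2*3 - ½*2 = 6 - 1 = 5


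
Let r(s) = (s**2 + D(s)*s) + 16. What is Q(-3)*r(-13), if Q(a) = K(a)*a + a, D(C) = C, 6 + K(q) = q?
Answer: 8496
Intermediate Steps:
K(q) = -6 + q
Q(a) = a + a*(-6 + a) (Q(a) = (-6 + a)*a + a = a*(-6 + a) + a = a + a*(-6 + a))
r(s) = 16 + 2*s**2 (r(s) = (s**2 + s*s) + 16 = (s**2 + s**2) + 16 = 2*s**2 + 16 = 16 + 2*s**2)
Q(-3)*r(-13) = (-3*(-5 - 3))*(16 + 2*(-13)**2) = (-3*(-8))*(16 + 2*169) = 24*(16 + 338) = 24*354 = 8496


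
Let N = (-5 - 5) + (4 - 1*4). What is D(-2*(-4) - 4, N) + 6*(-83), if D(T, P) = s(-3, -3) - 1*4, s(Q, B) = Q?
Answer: -505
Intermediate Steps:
N = -10 (N = -10 + (4 - 4) = -10 + 0 = -10)
D(T, P) = -7 (D(T, P) = -3 - 1*4 = -3 - 4 = -7)
D(-2*(-4) - 4, N) + 6*(-83) = -7 + 6*(-83) = -7 - 498 = -505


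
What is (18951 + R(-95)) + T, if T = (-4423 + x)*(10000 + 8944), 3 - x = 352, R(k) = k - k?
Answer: -90381817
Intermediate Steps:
R(k) = 0
x = -349 (x = 3 - 1*352 = 3 - 352 = -349)
T = -90400768 (T = (-4423 - 349)*(10000 + 8944) = -4772*18944 = -90400768)
(18951 + R(-95)) + T = (18951 + 0) - 90400768 = 18951 - 90400768 = -90381817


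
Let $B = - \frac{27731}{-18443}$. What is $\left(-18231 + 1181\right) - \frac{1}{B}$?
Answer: $- \frac{472831993}{27731} \approx -17051.0$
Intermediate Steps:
$B = \frac{27731}{18443}$ ($B = \left(-27731\right) \left(- \frac{1}{18443}\right) = \frac{27731}{18443} \approx 1.5036$)
$\left(-18231 + 1181\right) - \frac{1}{B} = \left(-18231 + 1181\right) - \frac{1}{\frac{27731}{18443}} = -17050 - \frac{18443}{27731} = - \frac{472831993}{27731}$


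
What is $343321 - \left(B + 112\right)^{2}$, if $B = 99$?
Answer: $298800$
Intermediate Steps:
$343321 - \left(B + 112\right)^{2} = 343321 - \left(99 + 112\right)^{2} = 343321 - 211^{2} = 343321 - 44521 = 298800$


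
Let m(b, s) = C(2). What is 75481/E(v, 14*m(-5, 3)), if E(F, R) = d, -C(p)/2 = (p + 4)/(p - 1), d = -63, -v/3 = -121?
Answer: -10783/9 ≈ -1198.1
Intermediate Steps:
v = 363 (v = -3*(-121) = 363)
C(p) = -2*(4 + p)/(-1 + p) (C(p) = -2*(p + 4)/(p - 1) = -2*(4 + p)/(-1 + p))
m(b, s) = -12 (m(b, s) = 2*(-4 - 1*2)/(-1 + 2) = 2*(-4 - 2)/1 = 2*1*(-6) = -12)
E(F, R) = -63
75481/E(v, 14*m(-5, 3)) = 75481/(-63) = 75481*(-1/63) = -10783/9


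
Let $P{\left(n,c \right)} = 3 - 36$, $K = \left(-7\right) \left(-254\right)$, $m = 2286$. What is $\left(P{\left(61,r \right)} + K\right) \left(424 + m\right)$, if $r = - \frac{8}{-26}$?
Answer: $4728950$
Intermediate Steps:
$r = \frac{4}{13}$ ($r = \left(-8\right) \left(- \frac{1}{26}\right) = \frac{4}{13} \approx 0.30769$)
$K = 1778$
$P{\left(n,c \right)} = -33$ ($P{\left(n,c \right)} = 3 - 36 = -33$)
$\left(P{\left(61,r \right)} + K\right) \left(424 + m\right) = \left(-33 + 1778\right) \left(424 + 2286\right) = 1745 \cdot 2710 = 4728950$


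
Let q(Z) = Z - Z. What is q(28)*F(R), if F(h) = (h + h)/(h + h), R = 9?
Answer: 0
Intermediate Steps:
q(Z) = 0
F(h) = 1 (F(h) = (2*h)/((2*h)) = (2*h)*(1/(2*h)) = 1)
q(28)*F(R) = 0*1 = 0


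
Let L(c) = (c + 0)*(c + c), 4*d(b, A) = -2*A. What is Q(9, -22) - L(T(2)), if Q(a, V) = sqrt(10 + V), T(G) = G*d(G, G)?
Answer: -8 + 2*I*sqrt(3) ≈ -8.0 + 3.4641*I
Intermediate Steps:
d(b, A) = -A/2 (d(b, A) = (-2*A)/4 = -A/2)
T(G) = -G**2/2 (T(G) = G*(-G/2) = -G**2/2)
L(c) = 2*c**2 (L(c) = c*(2*c) = 2*c**2)
Q(9, -22) - L(T(2)) = sqrt(10 - 22) - 2*(-1/2*2**2)**2 = sqrt(-12) - 2*(-1/2*4)**2 = 2*I*sqrt(3) - 2*(-2)**2 = 2*I*sqrt(3) - 2*4 = 2*I*sqrt(3) - 1*8 = 2*I*sqrt(3) - 8 = -8 + 2*I*sqrt(3)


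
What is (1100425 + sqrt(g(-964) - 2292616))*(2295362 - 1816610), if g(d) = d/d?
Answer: 526830669600 + 1436256*I*sqrt(254735) ≈ 5.2683e+11 + 7.249e+8*I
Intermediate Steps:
g(d) = 1
(1100425 + sqrt(g(-964) - 2292616))*(2295362 - 1816610) = (1100425 + sqrt(1 - 2292616))*(2295362 - 1816610) = (1100425 + sqrt(-2292615))*478752 = (1100425 + 3*I*sqrt(254735))*478752 = 526830669600 + 1436256*I*sqrt(254735)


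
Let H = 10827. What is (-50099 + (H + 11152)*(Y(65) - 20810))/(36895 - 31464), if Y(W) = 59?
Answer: -456136328/5431 ≈ -83988.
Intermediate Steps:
(-50099 + (H + 11152)*(Y(65) - 20810))/(36895 - 31464) = (-50099 + (10827 + 11152)*(59 - 20810))/(36895 - 31464) = (-50099 + 21979*(-20751))/5431 = (-50099 - 456086229)*(1/5431) = -456136328*1/5431 = -456136328/5431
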